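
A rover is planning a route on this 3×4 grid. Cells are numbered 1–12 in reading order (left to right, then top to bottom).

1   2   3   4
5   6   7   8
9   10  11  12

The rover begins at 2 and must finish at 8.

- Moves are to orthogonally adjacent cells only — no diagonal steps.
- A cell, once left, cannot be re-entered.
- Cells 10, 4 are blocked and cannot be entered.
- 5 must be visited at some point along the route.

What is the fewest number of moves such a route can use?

Any route passes through 5 somewhere between 2 and 8. Summing Manhattan distances along the two legs (2 → 5 → 8) gives a lower bound of 2 + 3 = 5 moves.
A route of 5 moves achieves this: 2 → 1 → 5 → 6 → 7 → 8.
Since 5 matches the lower bound, it is optimal.

5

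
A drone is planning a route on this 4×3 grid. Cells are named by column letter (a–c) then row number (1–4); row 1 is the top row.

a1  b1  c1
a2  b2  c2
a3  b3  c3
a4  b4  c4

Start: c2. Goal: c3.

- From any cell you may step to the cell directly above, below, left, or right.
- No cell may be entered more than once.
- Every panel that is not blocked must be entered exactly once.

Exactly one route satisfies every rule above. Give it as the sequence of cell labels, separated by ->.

c2 -> c1 -> b1 -> a1 -> a2 -> b2 -> b3 -> a3 -> a4 -> b4 -> c4 -> c3

Need to visit all 12 open cells exactly once, starting at c2 and ending at c3.
Route from c2: up 1 to c1, left 2 to a1, down 1 to a2, right 1 to b2, down 1 to b3, left 1 to a3, down 1 to a4, right 2 to c4, up 1 to c3 — 11 moves in all.
Check: all 12 open cells covered.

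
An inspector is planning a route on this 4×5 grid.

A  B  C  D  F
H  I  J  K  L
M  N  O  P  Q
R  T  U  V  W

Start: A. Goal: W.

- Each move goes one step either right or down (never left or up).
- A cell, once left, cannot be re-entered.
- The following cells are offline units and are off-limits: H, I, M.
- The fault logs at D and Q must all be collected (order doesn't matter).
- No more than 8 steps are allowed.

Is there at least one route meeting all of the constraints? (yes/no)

yes

One route that works: A → B → C → D → K → P → Q → W.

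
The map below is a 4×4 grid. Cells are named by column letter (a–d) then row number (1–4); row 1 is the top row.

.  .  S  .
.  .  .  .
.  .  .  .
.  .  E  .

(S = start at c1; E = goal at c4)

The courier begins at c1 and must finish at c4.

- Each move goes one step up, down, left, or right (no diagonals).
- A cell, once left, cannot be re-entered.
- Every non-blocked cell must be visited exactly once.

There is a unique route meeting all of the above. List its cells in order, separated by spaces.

Need to visit all 16 open cells exactly once, starting at c1 and ending at c4.
Cell d1 has only two open neighbours (d2 and c1), so the path must pass straight through it: one of those is the cell it's entered from and the other is where it exits.
Route from c1: right 1 to d1, down 1 to d2, left 2 to b2, up 1 to b1, left 1 to a1, down 3 to a4, right 1 to b4, up 1 to b3, right 2 to d3, down 1 to d4, left 1 to c4 — 15 moves in all.
Check: all 16 open cells covered.

c1 d1 d2 c2 b2 b1 a1 a2 a3 a4 b4 b3 c3 d3 d4 c4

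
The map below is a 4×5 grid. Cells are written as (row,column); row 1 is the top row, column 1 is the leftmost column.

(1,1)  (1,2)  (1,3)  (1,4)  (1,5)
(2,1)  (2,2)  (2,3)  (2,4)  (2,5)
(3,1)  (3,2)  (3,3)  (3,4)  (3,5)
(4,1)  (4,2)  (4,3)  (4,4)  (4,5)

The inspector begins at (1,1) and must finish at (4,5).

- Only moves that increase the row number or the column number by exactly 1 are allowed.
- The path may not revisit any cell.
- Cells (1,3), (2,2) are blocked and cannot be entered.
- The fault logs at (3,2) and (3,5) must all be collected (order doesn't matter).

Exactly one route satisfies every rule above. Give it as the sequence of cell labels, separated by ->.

Moves only go right or down, so the column and row indices never decrease.
Route from (1,1): 2× down (reaching (3,1)), 4× right (reaching (3,5)), down to (4,5) — 7 moves in all.
Check: all required cells visited.

(1,1) -> (2,1) -> (3,1) -> (3,2) -> (3,3) -> (3,4) -> (3,5) -> (4,5)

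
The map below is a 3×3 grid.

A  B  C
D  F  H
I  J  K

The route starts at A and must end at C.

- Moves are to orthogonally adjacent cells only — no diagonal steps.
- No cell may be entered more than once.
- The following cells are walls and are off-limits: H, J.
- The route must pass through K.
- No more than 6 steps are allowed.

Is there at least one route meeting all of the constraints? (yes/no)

The blocked cells wall K off from A completely — no sequence of moves reaches it at all, so no route can satisfy the rules.

no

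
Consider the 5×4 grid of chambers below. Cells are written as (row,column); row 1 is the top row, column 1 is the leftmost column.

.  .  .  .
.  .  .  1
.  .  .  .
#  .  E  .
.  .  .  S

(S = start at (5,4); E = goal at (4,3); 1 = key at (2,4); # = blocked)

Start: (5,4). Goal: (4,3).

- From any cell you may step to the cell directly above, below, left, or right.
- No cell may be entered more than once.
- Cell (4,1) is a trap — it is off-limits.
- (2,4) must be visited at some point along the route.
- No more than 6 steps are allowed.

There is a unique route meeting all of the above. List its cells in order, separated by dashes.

The 6-move cap with required stops at (2,4) leaves no slack for detours.
Route from (5,4): up 3 to (2,4), left 1 to (2,3), down 2 to (4,3) — 6 moves in all.
Check: all required cells visited; 6 ≤ 6 moves.

(5,4) - (4,4) - (3,4) - (2,4) - (2,3) - (3,3) - (4,3)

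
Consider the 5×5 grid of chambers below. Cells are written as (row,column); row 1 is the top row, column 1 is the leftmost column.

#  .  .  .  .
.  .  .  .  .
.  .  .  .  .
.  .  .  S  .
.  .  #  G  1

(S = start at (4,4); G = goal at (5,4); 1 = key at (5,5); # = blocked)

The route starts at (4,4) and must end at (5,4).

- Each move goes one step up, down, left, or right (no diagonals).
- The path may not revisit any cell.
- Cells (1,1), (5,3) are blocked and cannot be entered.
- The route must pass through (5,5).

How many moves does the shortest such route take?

3

Any route passes through (5,5) somewhere between (4,4) and (5,4). Summing Manhattan distances along the two legs ((4,4) → (5,5) → (5,4)) gives a lower bound of 2 + 1 = 3 moves.
A route of 3 moves achieves this: (4,4) → (4,5) → (5,5) → (5,4).
Since 3 matches the lower bound, it is optimal.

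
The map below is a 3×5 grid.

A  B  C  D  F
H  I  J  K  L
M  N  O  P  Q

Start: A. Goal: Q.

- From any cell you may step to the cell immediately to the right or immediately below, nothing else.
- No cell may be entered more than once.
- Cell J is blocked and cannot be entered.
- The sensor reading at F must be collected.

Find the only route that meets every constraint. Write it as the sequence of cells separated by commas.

Moves only go right or down, so the column and row indices never decrease.
Route from A: 4× right (reaching F), 2× down (reaching Q) — 6 moves in all.
Check: all required cells visited.

A, B, C, D, F, L, Q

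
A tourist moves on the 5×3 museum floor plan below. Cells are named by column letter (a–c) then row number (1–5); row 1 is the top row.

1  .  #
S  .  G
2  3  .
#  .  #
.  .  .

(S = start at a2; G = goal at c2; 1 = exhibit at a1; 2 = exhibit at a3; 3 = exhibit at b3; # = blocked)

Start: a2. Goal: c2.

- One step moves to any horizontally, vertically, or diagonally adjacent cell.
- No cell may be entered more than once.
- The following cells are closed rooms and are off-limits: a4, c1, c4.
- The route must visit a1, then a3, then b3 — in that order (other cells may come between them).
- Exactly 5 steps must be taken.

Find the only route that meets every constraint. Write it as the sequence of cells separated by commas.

a2, a1, b2, a3, b3, c2

The waypoints must appear in the order a1, a3, b3, with no cell reused.
Route from a2: up 1 to a1, down-right 1 to b2, down-left 1 to a3, right 1 to b3, up-right 1 to c2 — 5 moves in all.
Check: order respected (1 at step 1, 2 at step 3, 3 at step 4); 5 moves as required.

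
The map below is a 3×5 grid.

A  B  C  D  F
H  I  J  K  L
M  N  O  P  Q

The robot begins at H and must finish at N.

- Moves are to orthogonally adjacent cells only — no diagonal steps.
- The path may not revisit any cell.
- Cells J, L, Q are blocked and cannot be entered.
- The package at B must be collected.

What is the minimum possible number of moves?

Any route passes through B somewhere between H and N. Summing Manhattan distances along the two legs (H → B → N) gives a lower bound of 2 + 2 = 4 moves.
A route of 4 moves achieves this: H → A → B → I → N.
Since 4 matches the lower bound, it is optimal.

4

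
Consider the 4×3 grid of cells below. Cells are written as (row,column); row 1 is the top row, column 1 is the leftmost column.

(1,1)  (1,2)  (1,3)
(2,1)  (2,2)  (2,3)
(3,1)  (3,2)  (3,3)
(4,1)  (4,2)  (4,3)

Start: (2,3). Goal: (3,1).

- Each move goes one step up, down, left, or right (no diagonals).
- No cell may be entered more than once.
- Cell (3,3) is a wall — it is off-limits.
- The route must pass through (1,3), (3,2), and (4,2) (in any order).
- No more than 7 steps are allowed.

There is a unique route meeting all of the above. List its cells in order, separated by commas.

(2,3), (1,3), (1,2), (2,2), (3,2), (4,2), (4,1), (3,1)

The 7-move cap with required stops at (1,3), (3,2), (4,2) leaves no slack for detours.
Route from (2,3): up 1 to (1,3), left 1 to (1,2), down 3 to (4,2), left 1 to (4,1), up 1 to (3,1) — 7 moves in all.
Check: all required cells visited; 7 ≤ 7 moves.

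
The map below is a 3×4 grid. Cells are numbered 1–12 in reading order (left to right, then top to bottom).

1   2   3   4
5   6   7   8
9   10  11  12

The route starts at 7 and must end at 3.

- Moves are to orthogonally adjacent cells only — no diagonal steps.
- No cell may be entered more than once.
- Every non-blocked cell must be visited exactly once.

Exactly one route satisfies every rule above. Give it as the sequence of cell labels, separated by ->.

7 -> 6 -> 2 -> 1 -> 5 -> 9 -> 10 -> 11 -> 12 -> 8 -> 4 -> 3

Need to visit all 12 open cells exactly once, starting at 7 and ending at 3.
Cell 9 has only two open neighbours (5 and 10), so the path must pass straight through it: one of those is the cell it's entered from and the other is where it exits.
Route from 7: left 1 to 6, up 1 to 2, left 1 to 1, down 2 to 9, right 3 to 12, up 2 to 4, left 1 to 3 — 11 moves in all.
Check: all 12 open cells covered.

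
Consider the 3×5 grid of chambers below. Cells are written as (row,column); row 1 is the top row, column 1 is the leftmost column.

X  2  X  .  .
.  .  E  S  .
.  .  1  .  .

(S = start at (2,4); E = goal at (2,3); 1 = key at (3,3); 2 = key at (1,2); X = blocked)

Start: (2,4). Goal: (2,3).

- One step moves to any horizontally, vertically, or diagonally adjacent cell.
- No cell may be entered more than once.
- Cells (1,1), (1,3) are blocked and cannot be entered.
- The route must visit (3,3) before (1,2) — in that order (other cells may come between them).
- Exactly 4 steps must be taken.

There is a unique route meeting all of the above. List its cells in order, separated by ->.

(2,4) -> (3,3) -> (2,2) -> (1,2) -> (2,3)

The waypoints must appear in the order (3,3), (1,2), with no cell reused.
Route from (2,4): down-left to (3,3), up-left to (2,2), up to (1,2), down-right to (2,3) — 4 moves in all.
Check: order respected (1 at step 1, 2 at step 3); 4 moves as required.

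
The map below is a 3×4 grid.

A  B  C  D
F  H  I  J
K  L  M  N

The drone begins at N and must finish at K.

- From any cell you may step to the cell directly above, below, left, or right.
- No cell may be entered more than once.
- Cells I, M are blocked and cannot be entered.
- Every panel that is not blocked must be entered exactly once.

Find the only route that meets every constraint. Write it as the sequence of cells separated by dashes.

Need to visit all 10 open cells exactly once, starting at N and ending at K.
Cell L has only two open neighbours (H and K), so the path must pass straight through it: one of those is the cell it's entered from and the other is where it exits.
Route from N: 2× up (reaching D), 3× left (reaching A), down to F, right to H, down to L, left to K — 9 moves in all.
Check: all 10 open cells covered.

N - J - D - C - B - A - F - H - L - K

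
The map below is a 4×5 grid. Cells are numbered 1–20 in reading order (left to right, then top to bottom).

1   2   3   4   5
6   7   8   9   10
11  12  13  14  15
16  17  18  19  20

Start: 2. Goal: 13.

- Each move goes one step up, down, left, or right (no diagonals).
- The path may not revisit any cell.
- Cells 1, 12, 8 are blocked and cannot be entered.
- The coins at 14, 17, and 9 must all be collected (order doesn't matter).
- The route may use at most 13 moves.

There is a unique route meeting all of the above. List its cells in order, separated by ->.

2 -> 7 -> 6 -> 11 -> 16 -> 17 -> 18 -> 19 -> 20 -> 15 -> 10 -> 9 -> 14 -> 13

The 13-move cap with required stops at 14, 17, 9 leaves no slack for detours.
Route from 2: down to 7, left to 6, 2× down (reaching 16), 4× right (reaching 20), 2× up (reaching 10), left to 9, down to 14, left to 13 — 13 moves in all.
Check: all required cells visited; 13 ≤ 13 moves.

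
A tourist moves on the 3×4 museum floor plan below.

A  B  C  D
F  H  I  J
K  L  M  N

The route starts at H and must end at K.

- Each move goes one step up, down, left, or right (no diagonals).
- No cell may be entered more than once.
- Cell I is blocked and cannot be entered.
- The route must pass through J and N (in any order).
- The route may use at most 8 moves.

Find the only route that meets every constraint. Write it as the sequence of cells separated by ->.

The budget equals the shortest possible length, so every move has to be on a shortest route through the required cells.
Route from H: up to B, 2× right (reaching D), 2× down (reaching N), 3× left (reaching K) — 8 moves in all.
Check: all required cells visited; 8 ≤ 8 moves.

H -> B -> C -> D -> J -> N -> M -> L -> K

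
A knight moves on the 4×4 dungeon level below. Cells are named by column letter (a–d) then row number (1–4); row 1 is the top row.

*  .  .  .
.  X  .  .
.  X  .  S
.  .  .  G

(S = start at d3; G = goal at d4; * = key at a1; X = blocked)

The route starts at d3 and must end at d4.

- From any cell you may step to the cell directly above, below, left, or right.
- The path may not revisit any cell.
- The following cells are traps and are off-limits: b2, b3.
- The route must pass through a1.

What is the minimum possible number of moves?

11

Any route passes through a1 somewhere between d3 and d4. Summing Manhattan distances along the two legs (d3 → a1 → d4) gives a lower bound of 5 + 6 = 11 moves.
A route of 11 moves achieves this: d3 → d2 → d1 → c1 → b1 → a1 → a2 → a3 → a4 → b4 → c4 → d4.
Since 11 matches the lower bound, it is optimal.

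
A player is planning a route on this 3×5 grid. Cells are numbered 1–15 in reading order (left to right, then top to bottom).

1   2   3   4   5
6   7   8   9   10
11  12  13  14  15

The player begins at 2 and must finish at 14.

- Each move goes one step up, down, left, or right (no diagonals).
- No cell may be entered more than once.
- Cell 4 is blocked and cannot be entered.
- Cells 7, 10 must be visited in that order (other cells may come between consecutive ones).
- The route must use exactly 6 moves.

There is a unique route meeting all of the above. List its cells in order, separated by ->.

The waypoints must appear in the order 7, 10, with no cell reused.
Route from 2: down 1 to 7, right 3 to 10, down 1 to 15, left 1 to 14 — 6 moves in all.
Check: order respected (7 at step 1, 10 at step 4); 6 moves as required.

2 -> 7 -> 8 -> 9 -> 10 -> 15 -> 14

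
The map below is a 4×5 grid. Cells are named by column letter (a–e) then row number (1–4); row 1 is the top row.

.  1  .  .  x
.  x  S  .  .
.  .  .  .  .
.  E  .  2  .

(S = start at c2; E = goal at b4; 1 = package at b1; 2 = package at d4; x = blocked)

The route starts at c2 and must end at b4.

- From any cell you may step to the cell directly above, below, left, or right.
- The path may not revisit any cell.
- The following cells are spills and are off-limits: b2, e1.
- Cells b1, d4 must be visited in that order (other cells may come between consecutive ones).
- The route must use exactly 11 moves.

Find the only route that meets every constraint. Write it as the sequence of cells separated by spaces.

c2 c1 b1 a1 a2 a3 b3 c3 d3 d4 c4 b4

The waypoints must appear in the order b1, d4, with no cell reused.
Route from c2: up to c1, 2× left (reaching a1), 2× down (reaching a3), 3× right (reaching d3), down to d4, 2× left (reaching b4) — 11 moves in all.
Check: order respected (1 at step 2, 2 at step 9); 11 moves as required.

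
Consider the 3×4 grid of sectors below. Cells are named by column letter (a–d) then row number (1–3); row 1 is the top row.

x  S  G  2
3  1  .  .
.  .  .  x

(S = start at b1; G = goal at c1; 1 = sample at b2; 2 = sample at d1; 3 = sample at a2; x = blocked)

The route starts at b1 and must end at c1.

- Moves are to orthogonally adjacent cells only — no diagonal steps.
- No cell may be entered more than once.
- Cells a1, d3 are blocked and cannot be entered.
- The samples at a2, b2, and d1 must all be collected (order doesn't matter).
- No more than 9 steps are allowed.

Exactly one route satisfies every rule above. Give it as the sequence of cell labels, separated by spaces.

b1 b2 a2 a3 b3 c3 c2 d2 d1 c1

The 9-move cap with required stops at a2, b2, d1 leaves no slack for detours.
Route from b1: down 1 to b2, left 1 to a2, down 1 to a3, right 2 to c3, up 1 to c2, right 1 to d2, up 1 to d1, left 1 to c1 — 9 moves in all.
Check: all required cells visited; 9 ≤ 9 moves.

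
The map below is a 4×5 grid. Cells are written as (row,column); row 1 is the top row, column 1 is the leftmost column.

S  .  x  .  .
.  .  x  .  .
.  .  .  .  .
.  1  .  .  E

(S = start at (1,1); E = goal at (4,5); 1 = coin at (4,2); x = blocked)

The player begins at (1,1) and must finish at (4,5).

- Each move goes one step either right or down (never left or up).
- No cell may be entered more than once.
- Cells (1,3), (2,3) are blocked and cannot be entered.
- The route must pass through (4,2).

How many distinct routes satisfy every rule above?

4

A right/down-only route from (1,1) to (4,5) makes exactly 3 down-moves and 4 right-moves in some order.
With no other constraints that would be C(7,3) = 35 routes.
Split at (4,2) and multiply the segment counts (each segment already excludes blocked cells): (1,1)→(4,2): 4; (4,2)→(4,5): 1; product = 4.
That gives 4 routes.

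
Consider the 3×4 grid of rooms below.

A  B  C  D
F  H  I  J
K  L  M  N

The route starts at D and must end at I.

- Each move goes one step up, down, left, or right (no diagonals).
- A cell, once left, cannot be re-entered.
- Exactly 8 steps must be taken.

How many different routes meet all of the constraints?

7

Need simple routes of exactly 8 moves from D to I (Manhattan distance 2, so 3 moves are spent on a detour and 3 undoing it).
Enumerating: D J N M L H B C I | D J N M L K F H I | D C B H L M N J I | D C B H F K L M I | D C B A F K L H I | D C B A F K L M I | D C B A F H L M I.
That gives 7 routes.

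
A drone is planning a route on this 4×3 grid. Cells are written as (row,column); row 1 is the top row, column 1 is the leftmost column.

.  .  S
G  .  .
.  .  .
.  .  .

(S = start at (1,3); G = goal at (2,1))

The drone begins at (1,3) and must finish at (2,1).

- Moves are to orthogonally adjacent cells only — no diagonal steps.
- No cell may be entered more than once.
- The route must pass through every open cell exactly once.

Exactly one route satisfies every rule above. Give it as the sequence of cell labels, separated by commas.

(1,3), (2,3), (3,3), (4,3), (4,2), (4,1), (3,1), (3,2), (2,2), (1,2), (1,1), (2,1)

Need to visit all 12 open cells exactly once, starting at (1,3) and ending at (2,1).
Cell (4,1) has only two open neighbours ((3,1) and (4,2)), so the path must pass straight through it: one of those is the cell it's entered from and the other is where it exits.
Route from (1,3): down 3 to (4,3), left 2 to (4,1), up 1 to (3,1), right 1 to (3,2), up 2 to (1,2), left 1 to (1,1), down 1 to (2,1) — 11 moves in all.
Check: all 12 open cells covered.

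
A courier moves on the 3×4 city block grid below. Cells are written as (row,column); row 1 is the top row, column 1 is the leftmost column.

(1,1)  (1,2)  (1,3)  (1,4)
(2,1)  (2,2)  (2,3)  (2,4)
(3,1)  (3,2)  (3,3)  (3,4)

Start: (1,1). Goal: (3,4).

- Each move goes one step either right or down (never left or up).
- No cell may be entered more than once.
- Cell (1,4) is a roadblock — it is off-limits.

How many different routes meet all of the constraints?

A right/down-only route from (1,1) to (3,4) makes exactly 2 down-moves and 3 right-moves in some order.
With no other constraints that would be C(5,2) = 10 routes.
Subtract routes through each blocked cell (inclusion–exclusion for overlaps): − through (1,4): 1 → 9.
That gives 9 routes.

9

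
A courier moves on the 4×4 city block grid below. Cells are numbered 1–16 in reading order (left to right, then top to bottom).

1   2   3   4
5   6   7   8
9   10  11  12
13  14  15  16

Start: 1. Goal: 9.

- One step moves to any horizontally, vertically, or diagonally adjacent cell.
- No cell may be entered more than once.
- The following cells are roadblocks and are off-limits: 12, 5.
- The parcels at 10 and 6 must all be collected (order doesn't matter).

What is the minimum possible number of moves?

3

Any route passes through 10 and 6 in some order between 1 and 9. Summing Chebyshev distances along each leg and taking the cheapest ordering (1 → 6 → 10 → 9) gives a lower bound of 1 + 1 + 1 = 3 moves.
A route of 3 moves achieves this: 1 → 6 → 10 → 9.
Since 3 matches the lower bound, it is optimal.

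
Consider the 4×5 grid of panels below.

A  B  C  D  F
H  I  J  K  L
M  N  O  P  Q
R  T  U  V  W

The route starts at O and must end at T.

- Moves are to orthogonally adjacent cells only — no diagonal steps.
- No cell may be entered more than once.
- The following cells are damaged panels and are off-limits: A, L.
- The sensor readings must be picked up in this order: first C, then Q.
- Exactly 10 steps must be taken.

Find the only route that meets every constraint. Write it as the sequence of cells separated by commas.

O, J, C, D, K, P, Q, W, V, U, T

The waypoints must appear in the order C, Q, with no cell reused.
Route from O: 2× up (reaching C), right to D, 2× down (reaching P), right to Q, down to W, 3× left (reaching T) — 10 moves in all.
Check: order respected (C at step 2, Q at step 6); 10 moves as required.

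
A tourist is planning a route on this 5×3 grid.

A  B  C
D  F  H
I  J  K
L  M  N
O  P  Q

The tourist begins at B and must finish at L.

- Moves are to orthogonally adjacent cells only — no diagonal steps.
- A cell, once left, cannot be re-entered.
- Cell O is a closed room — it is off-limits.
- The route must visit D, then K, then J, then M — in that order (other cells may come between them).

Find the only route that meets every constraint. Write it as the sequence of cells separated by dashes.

B - A - D - F - H - K - J - M - L

The waypoints must appear in the order D, K, J, M, with no cell reused.
Route from B: left to A, down to D, 2× right (reaching H), down to K, left to J, down to M, left to L — 8 moves in all.
Check: order respected (D at step 2, K at step 5, J at step 6, M at step 7).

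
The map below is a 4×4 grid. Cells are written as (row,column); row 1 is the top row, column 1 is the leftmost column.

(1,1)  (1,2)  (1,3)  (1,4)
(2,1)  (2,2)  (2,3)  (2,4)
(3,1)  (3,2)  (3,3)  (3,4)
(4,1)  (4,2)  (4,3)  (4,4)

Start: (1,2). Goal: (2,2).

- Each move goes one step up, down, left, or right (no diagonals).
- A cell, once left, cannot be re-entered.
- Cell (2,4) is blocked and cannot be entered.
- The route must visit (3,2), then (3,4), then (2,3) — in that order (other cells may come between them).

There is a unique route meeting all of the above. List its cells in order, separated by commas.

(1,2), (1,1), (2,1), (3,1), (3,2), (4,2), (4,3), (4,4), (3,4), (3,3), (2,3), (2,2)

The waypoints must appear in the order (3,2), (3,4), (2,3), with no cell reused.
Route from (1,2): left 1 to (1,1), down 2 to (3,1), right 1 to (3,2), down 1 to (4,2), right 2 to (4,4), up 1 to (3,4), left 1 to (3,3), up 1 to (2,3), left 1 to (2,2) — 11 moves in all.
Check: order respected ((3,2) at step 4, (3,4) at step 8, (2,3) at step 10).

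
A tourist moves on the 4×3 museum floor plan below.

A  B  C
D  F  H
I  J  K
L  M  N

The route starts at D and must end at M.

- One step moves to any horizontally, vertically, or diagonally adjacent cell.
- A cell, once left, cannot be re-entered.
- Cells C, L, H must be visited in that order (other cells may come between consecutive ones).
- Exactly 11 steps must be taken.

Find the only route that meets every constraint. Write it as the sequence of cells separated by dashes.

D - A - B - C - F - I - L - J - H - K - N - M

The waypoints must appear in the order C, L, H, with no cell reused.
Route from D: up 1 to A, right 2 to C, down-left 2 to I, down 1 to L, up-right 2 to H, down 2 to N, left 1 to M — 11 moves in all.
Check: order respected (C at step 3, L at step 6, H at step 8); 11 moves as required.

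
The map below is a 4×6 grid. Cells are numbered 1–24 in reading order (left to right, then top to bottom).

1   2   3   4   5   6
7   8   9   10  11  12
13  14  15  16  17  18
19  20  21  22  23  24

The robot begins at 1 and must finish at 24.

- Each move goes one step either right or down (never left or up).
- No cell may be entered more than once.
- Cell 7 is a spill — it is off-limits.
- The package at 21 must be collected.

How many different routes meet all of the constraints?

4

A right/down-only route from 1 to 24 makes exactly 3 down-moves and 5 right-moves in some order.
With no other constraints that would be C(8,3) = 56 routes.
Split at 21 and multiply the segment counts (each segment already excludes blocked cells): 1→21: 4; 21→24: 1; product = 4.
That gives 4 routes.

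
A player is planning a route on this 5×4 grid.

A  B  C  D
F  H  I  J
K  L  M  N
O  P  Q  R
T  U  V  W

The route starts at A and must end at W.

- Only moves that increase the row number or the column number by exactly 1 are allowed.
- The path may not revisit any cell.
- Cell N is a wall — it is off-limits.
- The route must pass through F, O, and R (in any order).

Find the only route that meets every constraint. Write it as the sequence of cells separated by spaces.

A F K O P Q R W

Moves only go right or down, so the column and row indices never decrease.
Route from A: 3× down (reaching O), 3× right (reaching R), down to W — 7 moves in all.
Check: all required cells visited.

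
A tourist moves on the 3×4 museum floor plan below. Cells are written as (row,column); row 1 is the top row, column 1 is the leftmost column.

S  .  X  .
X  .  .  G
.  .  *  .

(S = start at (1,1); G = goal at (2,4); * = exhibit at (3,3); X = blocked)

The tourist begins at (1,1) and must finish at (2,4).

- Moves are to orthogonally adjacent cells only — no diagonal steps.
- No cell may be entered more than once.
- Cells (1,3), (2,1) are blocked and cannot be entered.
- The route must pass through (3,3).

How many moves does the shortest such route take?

Any route passes through (3,3) somewhere between (1,1) and (2,4). Summing Manhattan distances along the two legs ((1,1) → (3,3) → (2,4)) gives a lower bound of 4 + 2 = 6 moves.
A route of 6 moves achieves this: (1,1) → (1,2) → (2,2) → (3,2) → (3,3) → (2,3) → (2,4).
Since 6 matches the lower bound, it is optimal.

6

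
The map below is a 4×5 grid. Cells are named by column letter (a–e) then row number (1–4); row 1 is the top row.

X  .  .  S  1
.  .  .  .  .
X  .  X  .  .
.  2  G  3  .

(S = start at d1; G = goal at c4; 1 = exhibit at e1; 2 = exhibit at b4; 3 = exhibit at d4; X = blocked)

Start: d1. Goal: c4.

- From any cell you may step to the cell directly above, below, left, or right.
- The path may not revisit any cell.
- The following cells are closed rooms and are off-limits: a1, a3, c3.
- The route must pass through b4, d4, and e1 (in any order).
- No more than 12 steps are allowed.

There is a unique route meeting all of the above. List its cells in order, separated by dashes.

d1 - e1 - e2 - e3 - e4 - d4 - d3 - d2 - c2 - b2 - b3 - b4 - c4

The budget equals the shortest possible length, so every move has to be on a shortest route through the required cells.
Route from d1: right to e1, 3× down (reaching e4), left to d4, 2× up (reaching d2), 2× left (reaching b2), 2× down (reaching b4), right to c4 — 12 moves in all.
Check: all required cells visited; 12 ≤ 12 moves.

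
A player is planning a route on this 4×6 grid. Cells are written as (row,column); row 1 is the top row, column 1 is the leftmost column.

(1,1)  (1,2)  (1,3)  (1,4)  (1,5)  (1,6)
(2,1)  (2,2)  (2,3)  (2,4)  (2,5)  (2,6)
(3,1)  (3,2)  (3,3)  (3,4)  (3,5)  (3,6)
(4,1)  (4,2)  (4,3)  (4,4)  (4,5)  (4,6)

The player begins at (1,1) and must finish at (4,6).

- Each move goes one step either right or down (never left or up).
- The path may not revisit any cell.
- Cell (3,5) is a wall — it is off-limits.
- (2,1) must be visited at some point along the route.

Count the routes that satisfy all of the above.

11

A right/down-only route from (1,1) to (4,6) makes exactly 3 down-moves and 5 right-moves in some order.
With no other constraints that would be C(8,3) = 56 routes.
Split at (2,1) and multiply the segment counts (each segment already excludes blocked cells): (1,1)→(2,1): 1; (2,1)→(4,6): 11; product = 11.
That gives 11 routes.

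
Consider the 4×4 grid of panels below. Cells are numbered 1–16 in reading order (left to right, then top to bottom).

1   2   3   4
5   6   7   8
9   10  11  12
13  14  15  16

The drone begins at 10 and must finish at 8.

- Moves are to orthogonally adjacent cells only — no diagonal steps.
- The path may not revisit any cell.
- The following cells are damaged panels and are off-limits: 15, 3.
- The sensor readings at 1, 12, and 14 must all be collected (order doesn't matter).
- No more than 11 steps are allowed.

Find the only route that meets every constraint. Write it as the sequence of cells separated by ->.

Any route must reach 1, 12, and 14 and still end at 8 within 11 moves, so the order of the required stops is forced.
Route from 10: down to 14, left to 13, 3× up (reaching 1), right to 2, down to 6, right to 7, down to 11, right to 12, up to 8 — 11 moves in all.
Check: all required cells visited; 11 ≤ 11 moves.

10 -> 14 -> 13 -> 9 -> 5 -> 1 -> 2 -> 6 -> 7 -> 11 -> 12 -> 8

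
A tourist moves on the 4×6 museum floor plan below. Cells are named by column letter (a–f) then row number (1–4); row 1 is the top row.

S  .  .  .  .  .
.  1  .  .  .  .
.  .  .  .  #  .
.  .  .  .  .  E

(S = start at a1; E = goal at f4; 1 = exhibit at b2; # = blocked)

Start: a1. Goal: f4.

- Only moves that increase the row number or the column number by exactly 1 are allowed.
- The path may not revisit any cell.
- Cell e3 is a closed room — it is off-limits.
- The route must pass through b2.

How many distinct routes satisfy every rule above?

14

A right/down-only route from a1 to f4 makes exactly 3 down-moves and 5 right-moves in some order.
With no other constraints that would be C(8,3) = 56 routes.
Split at b2 and multiply the segment counts (each segment already excludes blocked cells): a1→b2: 2; b2→f4: 7; product = 14.
That gives 14 routes.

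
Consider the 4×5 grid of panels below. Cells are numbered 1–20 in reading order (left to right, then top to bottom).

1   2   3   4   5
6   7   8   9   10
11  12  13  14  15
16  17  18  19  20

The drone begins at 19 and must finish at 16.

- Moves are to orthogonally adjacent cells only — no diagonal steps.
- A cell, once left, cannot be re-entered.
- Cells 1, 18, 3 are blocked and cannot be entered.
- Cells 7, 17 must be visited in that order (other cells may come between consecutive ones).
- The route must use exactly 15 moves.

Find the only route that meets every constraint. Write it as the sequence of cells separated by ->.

The waypoints must appear in the order 7, 17, with no cell reused.
Route from 19: right 1 to 20, up 3 to 5, left 1 to 4, down 2 to 14, left 1 to 13, up 1 to 8, left 2 to 6, down 1 to 11, right 1 to 12, down 1 to 17, left 1 to 16 — 15 moves in all.
Check: order respected (7 at step 10, 17 at step 14); 15 moves as required.

19 -> 20 -> 15 -> 10 -> 5 -> 4 -> 9 -> 14 -> 13 -> 8 -> 7 -> 6 -> 11 -> 12 -> 17 -> 16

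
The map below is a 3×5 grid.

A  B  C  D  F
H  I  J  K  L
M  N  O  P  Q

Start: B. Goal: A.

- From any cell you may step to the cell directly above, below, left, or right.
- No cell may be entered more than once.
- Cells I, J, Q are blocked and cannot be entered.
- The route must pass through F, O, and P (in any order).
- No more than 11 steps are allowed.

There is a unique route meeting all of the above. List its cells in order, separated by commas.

B, C, D, F, L, K, P, O, N, M, H, A

The budget equals the shortest possible length, so every move has to be on a shortest route through the required cells.
Route from B: right 3 to F, down 1 to L, left 1 to K, down 1 to P, left 3 to M, up 2 to A — 11 moves in all.
Check: all required cells visited; 11 ≤ 11 moves.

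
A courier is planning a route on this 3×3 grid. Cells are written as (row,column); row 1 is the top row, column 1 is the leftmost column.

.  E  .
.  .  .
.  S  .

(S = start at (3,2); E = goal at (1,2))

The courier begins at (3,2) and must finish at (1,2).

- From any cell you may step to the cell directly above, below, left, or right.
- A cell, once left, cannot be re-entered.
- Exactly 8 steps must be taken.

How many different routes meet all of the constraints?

Need simple routes of exactly 8 moves from (3,2) to (1,2) (Manhattan distance 2, so 3 moves are spent on a detour and 3 undoing it).
No route satisfies every constraint, so the count is 0.

0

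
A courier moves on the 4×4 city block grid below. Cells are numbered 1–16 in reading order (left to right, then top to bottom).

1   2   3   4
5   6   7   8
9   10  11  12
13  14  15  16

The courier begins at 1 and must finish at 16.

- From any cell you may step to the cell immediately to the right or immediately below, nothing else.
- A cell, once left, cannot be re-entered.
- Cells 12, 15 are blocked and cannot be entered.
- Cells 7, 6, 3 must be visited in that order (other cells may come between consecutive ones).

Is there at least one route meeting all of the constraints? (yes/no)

no

6 lies to the left of 7, so going from 7 to 6 would need a leftward move — but moves only go right/down, so 7 cannot be visited before 6.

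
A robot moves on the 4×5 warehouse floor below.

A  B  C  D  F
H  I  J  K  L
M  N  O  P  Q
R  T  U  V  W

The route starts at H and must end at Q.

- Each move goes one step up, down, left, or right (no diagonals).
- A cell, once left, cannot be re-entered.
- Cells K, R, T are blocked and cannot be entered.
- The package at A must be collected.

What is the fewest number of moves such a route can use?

7

Any route passes through A somewhere between H and Q. Summing Manhattan distances along the two legs (H → A → Q) gives a lower bound of 1 + 6 = 7 moves.
A route of 7 moves achieves this: H → A → B → I → N → O → P → Q.
Since 7 matches the lower bound, it is optimal.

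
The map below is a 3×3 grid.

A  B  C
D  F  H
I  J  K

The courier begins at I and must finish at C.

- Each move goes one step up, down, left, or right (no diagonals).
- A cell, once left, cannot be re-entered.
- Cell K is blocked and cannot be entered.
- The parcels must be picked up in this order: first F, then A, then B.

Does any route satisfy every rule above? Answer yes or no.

yes

One route that works: I → J → F → D → A → B → C.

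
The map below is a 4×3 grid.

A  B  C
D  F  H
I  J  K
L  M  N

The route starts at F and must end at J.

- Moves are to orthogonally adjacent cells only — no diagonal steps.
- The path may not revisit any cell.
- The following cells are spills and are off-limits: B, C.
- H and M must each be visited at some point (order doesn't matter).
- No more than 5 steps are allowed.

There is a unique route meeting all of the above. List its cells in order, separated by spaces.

Any route must reach H and M and still end at J within 5 moves, so the order of the required stops is forced.
Route from F: right 1 to H, down 2 to N, left 1 to M, up 1 to J — 5 moves in all.
Check: all required cells visited; 5 ≤ 5 moves.

F H K N M J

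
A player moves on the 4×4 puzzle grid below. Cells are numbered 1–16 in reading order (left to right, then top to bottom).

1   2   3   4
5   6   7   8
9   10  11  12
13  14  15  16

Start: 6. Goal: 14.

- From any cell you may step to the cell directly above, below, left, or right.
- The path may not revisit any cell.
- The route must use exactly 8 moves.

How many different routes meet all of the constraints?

22

Need simple routes of exactly 8 moves from 6 to 14 (Manhattan distance 2, so 3 moves are spent on a detour and 3 undoing it).
Branch systematically from the start, pruning whenever the remaining move budget drops below the Manhattan distance to 14 or differs from it in parity. Grouping the completions by first move — via 2: 11; via 10: 1; via 5: 3; via 7: 7 — and summing: 11 + 1 + 3 + 7 = 22.
That gives 22 routes.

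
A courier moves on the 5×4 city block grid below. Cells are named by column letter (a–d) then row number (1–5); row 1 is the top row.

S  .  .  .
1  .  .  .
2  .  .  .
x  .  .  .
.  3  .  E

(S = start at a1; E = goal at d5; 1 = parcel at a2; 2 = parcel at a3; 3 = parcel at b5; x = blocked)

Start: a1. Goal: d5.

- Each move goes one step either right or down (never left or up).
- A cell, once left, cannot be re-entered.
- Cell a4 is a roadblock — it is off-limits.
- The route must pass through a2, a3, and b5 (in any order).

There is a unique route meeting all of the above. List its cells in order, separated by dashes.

Moves only go right or down, so the column and row indices never decrease.
Route from a1: 2× down (reaching a3), right to b3, 2× down (reaching b5), 2× right (reaching d5) — 7 moves in all.
Check: all required cells visited.

a1 - a2 - a3 - b3 - b4 - b5 - c5 - d5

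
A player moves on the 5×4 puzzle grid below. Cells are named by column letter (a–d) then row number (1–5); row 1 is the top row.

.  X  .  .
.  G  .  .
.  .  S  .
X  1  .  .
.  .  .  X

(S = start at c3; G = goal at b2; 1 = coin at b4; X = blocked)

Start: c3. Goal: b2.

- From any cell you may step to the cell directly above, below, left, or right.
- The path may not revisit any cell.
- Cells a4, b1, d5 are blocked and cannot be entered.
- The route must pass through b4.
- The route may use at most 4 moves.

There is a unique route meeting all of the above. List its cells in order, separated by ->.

Any route must reach b4 and still end at b2 within 4 moves, so the order of the required stops is forced.
Route from c3: down to c4, left to b4, 2× up (reaching b2) — 4 moves in all.
Check: all required cells visited; 4 ≤ 4 moves.

c3 -> c4 -> b4 -> b3 -> b2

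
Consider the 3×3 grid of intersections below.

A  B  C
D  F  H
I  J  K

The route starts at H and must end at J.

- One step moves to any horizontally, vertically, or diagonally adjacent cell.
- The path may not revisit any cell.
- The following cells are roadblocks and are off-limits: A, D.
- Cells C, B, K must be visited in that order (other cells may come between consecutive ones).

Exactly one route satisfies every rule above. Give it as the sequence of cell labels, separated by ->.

H -> C -> B -> F -> K -> J

The waypoints must appear in the order C, B, K, with no cell reused.
Route from H: up to C, left to B, down to F, down-right to K, left to J — 5 moves in all.
Check: order respected (C at step 1, B at step 2, K at step 4).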